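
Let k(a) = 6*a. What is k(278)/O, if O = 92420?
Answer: 417/23105 ≈ 0.018048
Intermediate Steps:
k(278)/O = (6*278)/92420 = 1668*(1/92420) = 417/23105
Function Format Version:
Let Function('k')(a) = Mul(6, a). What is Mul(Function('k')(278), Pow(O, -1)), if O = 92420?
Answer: Rational(417, 23105) ≈ 0.018048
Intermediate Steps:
Mul(Function('k')(278), Pow(O, -1)) = Mul(Mul(6, 278), Pow(92420, -1)) = Mul(1668, Rational(1, 92420)) = Rational(417, 23105)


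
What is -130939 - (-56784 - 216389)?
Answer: 142234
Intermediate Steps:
-130939 - (-56784 - 216389) = -130939 - 1*(-273173) = -130939 + 273173 = 142234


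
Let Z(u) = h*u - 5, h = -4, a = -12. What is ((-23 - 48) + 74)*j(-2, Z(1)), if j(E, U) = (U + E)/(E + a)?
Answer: 33/14 ≈ 2.3571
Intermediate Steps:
Z(u) = -5 - 4*u (Z(u) = -4*u - 5 = -5 - 4*u)
j(E, U) = (E + U)/(-12 + E) (j(E, U) = (U + E)/(E - 12) = (E + U)/(-12 + E))
((-23 - 48) + 74)*j(-2, Z(1)) = ((-23 - 48) + 74)*((-2 + (-5 - 4*1))/(-12 - 2)) = (-71 + 74)*((-2 + (-5 - 4))/(-14)) = 3*(-(-2 - 9)/14) = 3*(-1/14*(-11)) = 3*(11/14) = 33/14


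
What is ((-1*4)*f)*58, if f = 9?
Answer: -2088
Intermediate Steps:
((-1*4)*f)*58 = (-1*4*9)*58 = -4*9*58 = -36*58 = -2088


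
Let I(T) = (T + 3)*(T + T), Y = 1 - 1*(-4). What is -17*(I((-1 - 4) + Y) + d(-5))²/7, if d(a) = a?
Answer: -425/7 ≈ -60.714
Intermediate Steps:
Y = 5 (Y = 1 + 4 = 5)
I(T) = 2*T*(3 + T) (I(T) = (3 + T)*(2*T) = 2*T*(3 + T))
-17*(I((-1 - 4) + Y) + d(-5))²/7 = -17*(2*((-1 - 4) + 5)*(3 + ((-1 - 4) + 5)) - 5)²/7 = -17*(2*(-5 + 5)*(3 + (-5 + 5)) - 5)²*(⅐) = -17*(2*0*(3 + 0) - 5)²*(⅐) = -17*(2*0*3 - 5)²*(⅐) = -17*(0 - 5)²*(⅐) = -17*(-5)²*(⅐) = -17*25*(⅐) = -425*⅐ = -425/7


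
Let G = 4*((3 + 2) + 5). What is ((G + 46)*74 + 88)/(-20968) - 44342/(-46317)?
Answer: 157731443/242793714 ≈ 0.64965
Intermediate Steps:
G = 40 (G = 4*(5 + 5) = 4*10 = 40)
((G + 46)*74 + 88)/(-20968) - 44342/(-46317) = ((40 + 46)*74 + 88)/(-20968) - 44342/(-46317) = (86*74 + 88)*(-1/20968) - 44342*(-1/46317) = (6364 + 88)*(-1/20968) + 44342/46317 = 6452*(-1/20968) + 44342/46317 = -1613/5242 + 44342/46317 = 157731443/242793714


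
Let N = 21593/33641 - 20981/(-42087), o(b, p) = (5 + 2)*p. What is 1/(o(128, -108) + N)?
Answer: -1415848767/1068767061440 ≈ -0.0013248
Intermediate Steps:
o(b, p) = 7*p
N = 1614606412/1415848767 (N = 21593*(1/33641) - 20981*(-1/42087) = 21593/33641 + 20981/42087 = 1614606412/1415848767 ≈ 1.1404)
1/(o(128, -108) + N) = 1/(7*(-108) + 1614606412/1415848767) = 1/(-756 + 1614606412/1415848767) = 1/(-1068767061440/1415848767) = -1415848767/1068767061440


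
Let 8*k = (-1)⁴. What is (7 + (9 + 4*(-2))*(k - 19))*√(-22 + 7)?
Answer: -95*I*√15/8 ≈ -45.992*I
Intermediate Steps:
k = ⅛ (k = (⅛)*(-1)⁴ = (⅛)*1 = ⅛ ≈ 0.12500)
(7 + (9 + 4*(-2))*(k - 19))*√(-22 + 7) = (7 + (9 + 4*(-2))*(⅛ - 19))*√(-22 + 7) = (7 + (9 - 8)*(-151/8))*√(-15) = (7 + 1*(-151/8))*(I*√15) = (7 - 151/8)*(I*√15) = -95*I*√15/8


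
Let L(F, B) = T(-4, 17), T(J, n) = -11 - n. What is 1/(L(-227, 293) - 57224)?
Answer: -1/57252 ≈ -1.7467e-5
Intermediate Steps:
L(F, B) = -28 (L(F, B) = -11 - 1*17 = -11 - 17 = -28)
1/(L(-227, 293) - 57224) = 1/(-28 - 57224) = 1/(-57252) = -1/57252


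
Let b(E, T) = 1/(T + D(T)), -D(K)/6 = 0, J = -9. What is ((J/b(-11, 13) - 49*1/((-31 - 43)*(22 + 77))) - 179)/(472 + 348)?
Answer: -2168447/6007320 ≈ -0.36097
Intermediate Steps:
D(K) = 0 (D(K) = -6*0 = 0)
b(E, T) = 1/T (b(E, T) = 1/(T + 0) = 1/T)
((J/b(-11, 13) - 49*1/((-31 - 43)*(22 + 77))) - 179)/(472 + 348) = ((-9/(1/13) - 49*1/((-31 - 43)*(22 + 77))) - 179)/(472 + 348) = ((-9/1/13 - 49/((-74*99))) - 179)/820 = ((-9*13 - 49/(-7326)) - 179)*(1/820) = ((-117 - 49*(-1/7326)) - 179)*(1/820) = ((-117 + 49/7326) - 179)*(1/820) = (-857093/7326 - 179)*(1/820) = -2168447/7326*1/820 = -2168447/6007320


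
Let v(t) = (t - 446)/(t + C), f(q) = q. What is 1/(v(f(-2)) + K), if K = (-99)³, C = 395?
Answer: -393/381327955 ≈ -1.0306e-6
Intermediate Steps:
K = -970299
v(t) = (-446 + t)/(395 + t) (v(t) = (t - 446)/(t + 395) = (-446 + t)/(395 + t))
1/(v(f(-2)) + K) = 1/((-446 - 2)/(395 - 2) - 970299) = 1/(-448/393 - 970299) = 1/(-381327955/393) = -393/381327955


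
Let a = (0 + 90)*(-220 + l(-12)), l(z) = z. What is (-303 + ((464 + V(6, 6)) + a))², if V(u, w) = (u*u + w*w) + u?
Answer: 426050881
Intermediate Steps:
V(u, w) = u + u² + w² (V(u, w) = (u² + w²) + u = u + u² + w²)
a = -20880 (a = (0 + 90)*(-220 - 12) = 90*(-232) = -20880)
(-303 + ((464 + V(6, 6)) + a))² = (-303 + ((464 + (6 + 6² + 6²)) - 20880))² = (-303 + ((464 + (6 + 36 + 36)) - 20880))² = (-303 + ((464 + 78) - 20880))² = (-303 + (542 - 20880))² = (-303 - 20338)² = (-20641)² = 426050881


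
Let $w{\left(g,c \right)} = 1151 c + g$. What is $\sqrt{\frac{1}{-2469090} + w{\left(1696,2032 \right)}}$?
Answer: $\frac{\sqrt{84430814223772590}}{189930} \approx 1529.9$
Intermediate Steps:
$w{\left(g,c \right)} = g + 1151 c$
$\sqrt{\frac{1}{-2469090} + w{\left(1696,2032 \right)}} = \sqrt{\frac{1}{-2469090} + \left(1696 + 1151 \cdot 2032\right)} = \sqrt{- \frac{1}{2469090} + \left(1696 + 2338832\right)} = \sqrt{- \frac{1}{2469090} + 2340528} = \sqrt{\frac{5778974279519}{2469090}} = \frac{\sqrt{84430814223772590}}{189930}$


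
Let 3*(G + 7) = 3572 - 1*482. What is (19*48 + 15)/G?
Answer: 309/341 ≈ 0.90616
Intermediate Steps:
G = 1023 (G = -7 + (3572 - 1*482)/3 = -7 + (3572 - 482)/3 = -7 + (⅓)*3090 = -7 + 1030 = 1023)
(19*48 + 15)/G = (19*48 + 15)/1023 = (912 + 15)*(1/1023) = 927*(1/1023) = 309/341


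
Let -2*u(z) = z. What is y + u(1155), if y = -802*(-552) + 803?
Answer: 885859/2 ≈ 4.4293e+5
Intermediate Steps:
u(z) = -z/2
y = 443507 (y = 442704 + 803 = 443507)
y + u(1155) = 443507 - ½*1155 = 443507 - 1155/2 = 885859/2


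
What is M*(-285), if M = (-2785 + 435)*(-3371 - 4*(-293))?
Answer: -1472780250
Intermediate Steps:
M = 5167650 (M = -2350*(-3371 + 1172) = -2350*(-2199) = 5167650)
M*(-285) = 5167650*(-285) = -1472780250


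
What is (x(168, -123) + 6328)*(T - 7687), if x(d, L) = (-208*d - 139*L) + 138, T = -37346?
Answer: 512520573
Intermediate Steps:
x(d, L) = 138 - 208*d - 139*L
(x(168, -123) + 6328)*(T - 7687) = ((138 - 208*168 - 139*(-123)) + 6328)*(-37346 - 7687) = ((138 - 34944 + 17097) + 6328)*(-45033) = (-17709 + 6328)*(-45033) = -11381*(-45033) = 512520573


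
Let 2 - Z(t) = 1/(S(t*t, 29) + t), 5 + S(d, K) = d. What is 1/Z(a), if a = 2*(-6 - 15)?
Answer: 1717/3433 ≈ 0.50015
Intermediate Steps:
S(d, K) = -5 + d
a = -42 (a = 2*(-21) = -42)
Z(t) = 2 - 1/(-5 + t + t²) (Z(t) = 2 - 1/((-5 + t*t) + t) = 2 - 1/((-5 + t²) + t) = 2 - 1/(-5 + t + t²))
1/Z(a) = 1/((-11 + 2*(-42) + 2*(-42)²)/(-5 - 42 + (-42)²)) = 1/((-11 - 84 + 2*1764)/(-5 - 42 + 1764)) = 1/((-11 - 84 + 3528)/1717) = 1/((1/1717)*3433) = 1/(3433/1717) = 1717/3433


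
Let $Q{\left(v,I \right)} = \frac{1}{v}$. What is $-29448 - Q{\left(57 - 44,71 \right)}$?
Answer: $- \frac{382825}{13} \approx -29448.0$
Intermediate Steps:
$-29448 - Q{\left(57 - 44,71 \right)} = -29448 - \frac{1}{57 - 44} = -29448 - \frac{1}{13} = - \frac{382825}{13}$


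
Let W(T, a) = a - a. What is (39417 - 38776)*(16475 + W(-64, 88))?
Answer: 10560475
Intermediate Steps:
W(T, a) = 0
(39417 - 38776)*(16475 + W(-64, 88)) = (39417 - 38776)*(16475 + 0) = 641*16475 = 10560475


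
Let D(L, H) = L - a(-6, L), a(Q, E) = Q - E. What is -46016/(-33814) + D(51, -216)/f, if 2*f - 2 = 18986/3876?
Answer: 254655152/7794127 ≈ 32.673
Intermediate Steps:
D(L, H) = 6 + 2*L (D(L, H) = L - (-6 - L) = L + (6 + L) = 6 + 2*L)
f = 13369/3876 (f = 1 + (18986/3876)/2 = 1 + (18986*(1/3876))/2 = 1 + (½)*(9493/1938) = 1 + 9493/3876 = 13369/3876 ≈ 3.4492)
-46016/(-33814) + D(51, -216)/f = -46016/(-33814) + (6 + 2*51)/(13369/3876) = -46016*(-1/33814) + (6 + 102)*(3876/13369) = 23008/16907 + 108*(3876/13369) = 23008/16907 + 418608/13369 = 254655152/7794127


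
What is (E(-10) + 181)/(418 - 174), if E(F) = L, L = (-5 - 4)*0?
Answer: 181/244 ≈ 0.74180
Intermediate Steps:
L = 0 (L = -9*0 = 0)
E(F) = 0
(E(-10) + 181)/(418 - 174) = (0 + 181)/(418 - 174) = 181/244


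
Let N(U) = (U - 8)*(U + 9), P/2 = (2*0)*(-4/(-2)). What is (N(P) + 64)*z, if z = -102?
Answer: 816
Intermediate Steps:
P = 0 (P = 2*((2*0)*(-4/(-2))) = 2*(0*(-4*(-½))) = 2*(0*2) = 2*0 = 0)
N(U) = (-8 + U)*(9 + U)
(N(P) + 64)*z = ((-72 + 0 + 0²) + 64)*(-102) = ((-72 + 0 + 0) + 64)*(-102) = (-72 + 64)*(-102) = -8*(-102) = 816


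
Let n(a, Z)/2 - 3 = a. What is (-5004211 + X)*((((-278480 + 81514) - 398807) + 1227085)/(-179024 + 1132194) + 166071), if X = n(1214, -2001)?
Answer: -395876960641690407/476585 ≈ -8.3065e+11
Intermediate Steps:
n(a, Z) = 6 + 2*a
X = 2434 (X = 6 + 2*1214 = 6 + 2428 = 2434)
(-5004211 + X)*((((-278480 + 81514) - 398807) + 1227085)/(-179024 + 1132194) + 166071) = (-5004211 + 2434)*((((-278480 + 81514) - 398807) + 1227085)/(-179024 + 1132194) + 166071) = -5001777*(((-196966 - 398807) + 1227085)/953170 + 166071) = -5001777*((-595773 + 1227085)*(1/953170) + 166071) = -5001777*(631312*(1/953170) + 166071) = -5001777*(315656/476585 + 166071) = -5001777*79147263191/476585 = -395876960641690407/476585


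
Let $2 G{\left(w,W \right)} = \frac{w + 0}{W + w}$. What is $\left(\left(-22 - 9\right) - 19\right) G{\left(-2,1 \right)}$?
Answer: $-50$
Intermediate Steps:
$G{\left(w,W \right)} = \frac{w}{2 \left(W + w\right)}$ ($G{\left(w,W \right)} = \frac{\left(w + 0\right) \frac{1}{W + w}}{2} = \frac{w \frac{1}{W + w}}{2} = \frac{w}{2 \left(W + w\right)}$)
$\left(\left(-22 - 9\right) - 19\right) G{\left(-2,1 \right)} = \left(\left(-22 - 9\right) - 19\right) \frac{1}{2} \left(-2\right) \frac{1}{1 - 2} = \left(-31 - 19\right) \frac{1}{2} \left(-2\right) \frac{1}{-1} = - 50 \cdot \frac{1}{2} \left(-2\right) \left(-1\right) = \left(-50\right) 1 = -50$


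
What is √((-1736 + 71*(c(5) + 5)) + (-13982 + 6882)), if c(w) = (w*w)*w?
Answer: √394 ≈ 19.849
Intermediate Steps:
c(w) = w³ (c(w) = w²*w = w³)
√((-1736 + 71*(c(5) + 5)) + (-13982 + 6882)) = √((-1736 + 71*(5³ + 5)) + (-13982 + 6882)) = √((-1736 + 71*(125 + 5)) - 7100) = √((-1736 + 71*130) - 7100) = √((-1736 + 9230) - 7100) = √(7494 - 7100) = √394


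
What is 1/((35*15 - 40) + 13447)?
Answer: 1/13932 ≈ 7.1777e-5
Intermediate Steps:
1/((35*15 - 40) + 13447) = 1/((525 - 40) + 13447) = 1/(485 + 13447) = 1/13932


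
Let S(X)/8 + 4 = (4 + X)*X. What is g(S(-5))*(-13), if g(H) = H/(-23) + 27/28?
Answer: -5161/644 ≈ -8.0140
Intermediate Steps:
S(X) = -32 + 8*X*(4 + X) (S(X) = -32 + 8*((4 + X)*X) = -32 + 8*(X*(4 + X)) = -32 + 8*X*(4 + X))
g(H) = 27/28 - H/23 (g(H) = H*(-1/23) + 27*(1/28) = -H/23 + 27/28 = 27/28 - H/23)
g(S(-5))*(-13) = (27/28 - (-32 + 8*(-5)² + 32*(-5))/23)*(-13) = (27/28 - (-32 + 8*25 - 160)/23)*(-13) = (27/28 - (-32 + 200 - 160)/23)*(-13) = (27/28 - 1/23*8)*(-13) = (27/28 - 8/23)*(-13) = (397/644)*(-13) = -5161/644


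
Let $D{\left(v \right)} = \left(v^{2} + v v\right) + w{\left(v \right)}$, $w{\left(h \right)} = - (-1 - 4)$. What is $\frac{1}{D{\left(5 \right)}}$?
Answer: $\frac{1}{55} \approx 0.018182$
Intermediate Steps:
$w{\left(h \right)} = 5$ ($w{\left(h \right)} = \left(-1\right) \left(-5\right) = 5$)
$D{\left(v \right)} = 5 + 2 v^{2}$ ($D{\left(v \right)} = \left(v^{2} + v v\right) + 5 = \left(v^{2} + v^{2}\right) + 5 = 2 v^{2} + 5 = 5 + 2 v^{2}$)
$\frac{1}{D{\left(5 \right)}} = \frac{1}{5 + 2 \cdot 5^{2}} = \frac{1}{5 + 2 \cdot 25} = \frac{1}{5 + 50} = \frac{1}{55}$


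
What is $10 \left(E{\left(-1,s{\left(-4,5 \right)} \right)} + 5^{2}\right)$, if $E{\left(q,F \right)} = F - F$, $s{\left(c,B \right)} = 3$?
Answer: $250$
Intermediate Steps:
$E{\left(q,F \right)} = 0$
$10 \left(E{\left(-1,s{\left(-4,5 \right)} \right)} + 5^{2}\right) = 10 \left(0 + 5^{2}\right) = 10 \left(0 + 25\right) = 10 \cdot 25 = 250$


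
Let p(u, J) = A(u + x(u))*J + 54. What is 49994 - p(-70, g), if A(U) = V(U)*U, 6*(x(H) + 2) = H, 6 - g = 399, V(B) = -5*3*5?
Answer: 2516015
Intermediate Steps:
V(B) = -75 (V(B) = -15*5 = -75)
g = -393 (g = 6 - 1*399 = 6 - 399 = -393)
x(H) = -2 + H/6
A(U) = -75*U
p(u, J) = 54 + J*(150 - 175*u/2) (p(u, J) = (-75*(u + (-2 + u/6)))*J + 54 = (-75*(-2 + 7*u/6))*J + 54 = (150 - 175*u/2)*J + 54 = J*(150 - 175*u/2) + 54 = 54 + J*(150 - 175*u/2))
49994 - p(-70, g) = 49994 - (54 + (25/2)*(-393)*(12 - 7*(-70))) = 49994 - (54 + (25/2)*(-393)*(12 + 490)) = 49994 - (54 + (25/2)*(-393)*502) = 49994 - (54 - 2466075) = 49994 - 1*(-2466021) = 49994 + 2466021 = 2516015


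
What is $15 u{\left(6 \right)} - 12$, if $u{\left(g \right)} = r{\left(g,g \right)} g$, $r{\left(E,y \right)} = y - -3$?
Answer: $798$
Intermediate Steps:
$r{\left(E,y \right)} = 3 + y$ ($r{\left(E,y \right)} = y + 3 = 3 + y$)
$u{\left(g \right)} = g \left(3 + g\right)$ ($u{\left(g \right)} = \left(3 + g\right) g = g \left(3 + g\right)$)
$15 u{\left(6 \right)} - 12 = 15 \cdot 6 \left(3 + 6\right) - 12 = 15 \cdot 6 \cdot 9 - 12 = 15 \cdot 54 - 12 = 810 - 12 = 798$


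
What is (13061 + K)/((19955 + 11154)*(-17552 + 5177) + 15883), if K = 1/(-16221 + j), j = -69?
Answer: -212763689/6270965689680 ≈ -3.3928e-5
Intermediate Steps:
K = -1/16290 (K = 1/(-16221 - 69) = 1/(-16290) = -1/16290 ≈ -6.1387e-5)
(13061 + K)/((19955 + 11154)*(-17552 + 5177) + 15883) = (13061 - 1/16290)/((19955 + 11154)*(-17552 + 5177) + 15883) = 212763689/(16290*(31109*(-12375) + 15883)) = 212763689/(16290*(-384973875 + 15883)) = (212763689/16290)/(-384957992) = (212763689/16290)*(-1/384957992) = -212763689/6270965689680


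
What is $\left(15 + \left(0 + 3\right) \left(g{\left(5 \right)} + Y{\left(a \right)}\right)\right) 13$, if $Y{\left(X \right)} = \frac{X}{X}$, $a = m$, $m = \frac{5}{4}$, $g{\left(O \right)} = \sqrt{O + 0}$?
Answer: $234 + 39 \sqrt{5} \approx 321.21$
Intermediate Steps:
$g{\left(O \right)} = \sqrt{O}$
$m = \frac{5}{4}$ ($m = 5 \cdot \frac{1}{4} = \frac{5}{4} \approx 1.25$)
$a = \frac{5}{4} \approx 1.25$
$Y{\left(X \right)} = 1$
$\left(15 + \left(0 + 3\right) \left(g{\left(5 \right)} + Y{\left(a \right)}\right)\right) 13 = \left(15 + \left(0 + 3\right) \left(\sqrt{5} + 1\right)\right) 13 = \left(15 + 3 \left(1 + \sqrt{5}\right)\right) 13 = \left(15 + \left(3 + 3 \sqrt{5}\right)\right) 13 = \left(18 + 3 \sqrt{5}\right) 13 = 234 + 39 \sqrt{5}$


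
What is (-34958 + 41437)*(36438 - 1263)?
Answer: 227898825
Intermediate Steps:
(-34958 + 41437)*(36438 - 1263) = 6479*35175 = 227898825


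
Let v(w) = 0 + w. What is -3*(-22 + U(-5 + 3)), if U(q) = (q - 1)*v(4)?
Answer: 102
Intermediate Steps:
v(w) = w
U(q) = -4 + 4*q (U(q) = (q - 1)*4 = (-1 + q)*4 = -4 + 4*q)
-3*(-22 + U(-5 + 3)) = -3*(-22 + (-4 + 4*(-5 + 3))) = -3*(-22 + (-4 + 4*(-2))) = -3*(-22 + (-4 - 8)) = -3*(-22 - 12) = -3*(-34) = 102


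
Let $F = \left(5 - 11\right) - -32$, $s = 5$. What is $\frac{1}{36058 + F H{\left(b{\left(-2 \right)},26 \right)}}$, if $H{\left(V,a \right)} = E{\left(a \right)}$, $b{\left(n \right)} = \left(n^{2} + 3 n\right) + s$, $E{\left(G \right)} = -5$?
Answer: $\frac{1}{35928} \approx 2.7833 \cdot 10^{-5}$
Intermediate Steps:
$b{\left(n \right)} = 5 + n^{2} + 3 n$ ($b{\left(n \right)} = \left(n^{2} + 3 n\right) + 5 = 5 + n^{2} + 3 n$)
$H{\left(V,a \right)} = -5$
$F = 26$ ($F = \left(5 - 11\right) + 32 = -6 + 32 = 26$)
$\frac{1}{36058 + F H{\left(b{\left(-2 \right)},26 \right)}} = \frac{1}{36058 + 26 \left(-5\right)} = \frac{1}{36058 - 130} = \frac{1}{35928}$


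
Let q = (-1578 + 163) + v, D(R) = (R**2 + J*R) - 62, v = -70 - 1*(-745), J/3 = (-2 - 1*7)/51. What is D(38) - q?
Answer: 35732/17 ≈ 2101.9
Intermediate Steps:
J = -9/17 (J = 3*((-2 - 1*7)/51) = 3*((-2 - 7)*(1/51)) = 3*(-9*1/51) = 3*(-3/17) = -9/17 ≈ -0.52941)
v = 675 (v = -70 + 745 = 675)
D(R) = -62 + R**2 - 9*R/17 (D(R) = (R**2 - 9*R/17) - 62 = -62 + R**2 - 9*R/17)
q = -740 (q = (-1578 + 163) + 675 = -1415 + 675 = -740)
D(38) - q = (-62 + 38**2 - 9/17*38) - 1*(-740) = (-62 + 1444 - 342/17) + 740 = 23152/17 + 740 = 35732/17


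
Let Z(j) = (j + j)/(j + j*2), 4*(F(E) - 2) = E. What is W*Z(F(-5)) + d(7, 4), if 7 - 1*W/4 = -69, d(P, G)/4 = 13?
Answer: 764/3 ≈ 254.67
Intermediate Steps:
F(E) = 2 + E/4
Z(j) = ⅔ (Z(j) = (2*j)/(j + 2*j) = (2*j)/((3*j)) = (2*j)*(1/(3*j)) = ⅔)
d(P, G) = 52 (d(P, G) = 4*13 = 52)
W = 304 (W = 28 - 4*(-69) = 28 + 276 = 304)
W*Z(F(-5)) + d(7, 4) = 304*(⅔) + 52 = 608/3 + 52 = 764/3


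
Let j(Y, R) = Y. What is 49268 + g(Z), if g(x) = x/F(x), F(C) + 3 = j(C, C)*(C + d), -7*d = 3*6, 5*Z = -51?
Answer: 365765037/7424 ≈ 49268.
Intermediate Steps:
Z = -51/5 (Z = (1/5)*(-51) = -51/5 ≈ -10.200)
d = -18/7 (d = -3*6/7 = -1/7*18 = -18/7 ≈ -2.5714)
F(C) = -3 + C*(-18/7 + C) (F(C) = -3 + C*(C - 18/7) = -3 + C*(-18/7 + C))
g(x) = x/(-3 + x**2 - 18*x/7)
49268 + g(Z) = 49268 + 7*(-51/5)/(-21 - 18*(-51/5) + 7*(-51/5)**2) = 49268 + 7*(-51/5)/(-21 + 918/5 + 7*(2601/25)) = 49268 + 7*(-51/5)/(-21 + 918/5 + 18207/25) = 49268 + 7*(-51/5)/(22272/25) = 49268 + 7*(-51/5)*(25/22272) = 49268 - 595/7424 = 365765037/7424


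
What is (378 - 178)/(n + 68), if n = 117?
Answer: 40/37 ≈ 1.0811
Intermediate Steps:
(378 - 178)/(n + 68) = (378 - 178)/(117 + 68) = 200/185 = 200*(1/185) = 40/37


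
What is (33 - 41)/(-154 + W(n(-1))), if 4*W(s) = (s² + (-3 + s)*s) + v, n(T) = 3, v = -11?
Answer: 16/309 ≈ 0.051780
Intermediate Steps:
W(s) = -11/4 + s²/4 + s*(-3 + s)/4 (W(s) = ((s² + (-3 + s)*s) - 11)/4 = ((s² + s*(-3 + s)) - 11)/4 = (-11 + s² + s*(-3 + s))/4 = -11/4 + s²/4 + s*(-3 + s)/4)
(33 - 41)/(-154 + W(n(-1))) = (33 - 41)/(-154 + (-11/4 + (½)*3² - ¾*3)) = -8/(-154 + (-11/4 + (½)*9 - 9/4)) = -8/(-154 + (-11/4 + 9/2 - 9/4)) = -8/(-154 - ½) = -8/(-309/2) = -2/309*(-8) = 16/309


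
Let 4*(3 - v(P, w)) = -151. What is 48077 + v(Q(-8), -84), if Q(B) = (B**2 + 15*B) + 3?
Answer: 192471/4 ≈ 48118.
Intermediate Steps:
Q(B) = 3 + B**2 + 15*B
v(P, w) = 163/4 (v(P, w) = 3 - 1/4*(-151) = 3 + 151/4 = 163/4)
48077 + v(Q(-8), -84) = 48077 + 163/4 = 192471/4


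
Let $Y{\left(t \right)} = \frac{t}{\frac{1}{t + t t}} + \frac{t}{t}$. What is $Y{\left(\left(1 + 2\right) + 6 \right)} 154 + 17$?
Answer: $124911$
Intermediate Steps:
$Y{\left(t \right)} = 1 + t \left(t + t^{2}\right)$ ($Y{\left(t \right)} = \frac{t}{\frac{1}{t + t^{2}}} + 1 = t \left(t + t^{2}\right) + 1 = 1 + t \left(t + t^{2}\right)$)
$Y{\left(\left(1 + 2\right) + 6 \right)} 154 + 17 = \left(1 + \left(\left(1 + 2\right) + 6\right)^{2} + \left(\left(1 + 2\right) + 6\right)^{3}\right) 154 + 17 = \left(1 + \left(3 + 6\right)^{2} + \left(3 + 6\right)^{3}\right) 154 + 17 = \left(1 + 9^{2} + 9^{3}\right) 154 + 17 = \left(1 + 81 + 729\right) 154 + 17 = 811 \cdot 154 + 17 = 124894 + 17 = 124911$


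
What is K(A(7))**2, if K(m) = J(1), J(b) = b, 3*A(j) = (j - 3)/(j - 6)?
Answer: 1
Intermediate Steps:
A(j) = (-3 + j)/(3*(-6 + j)) (A(j) = ((j - 3)/(j - 6))/3 = ((-3 + j)/(-6 + j))/3 = (-3 + j)/(3*(-6 + j)))
K(m) = 1
K(A(7))**2 = 1**2 = 1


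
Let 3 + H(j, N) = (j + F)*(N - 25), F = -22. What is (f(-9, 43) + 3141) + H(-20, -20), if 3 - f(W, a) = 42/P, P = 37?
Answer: 186105/37 ≈ 5029.9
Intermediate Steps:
H(j, N) = -3 + (-25 + N)*(-22 + j) (H(j, N) = -3 + (j - 22)*(N - 25) = -3 + (-22 + j)*(-25 + N) = -3 + (-25 + N)*(-22 + j))
f(W, a) = 69/37 (f(W, a) = 3 - 42/37 = 69/37)
(f(-9, 43) + 3141) + H(-20, -20) = (69/37 + 3141) + (547 - 25*(-20) - 22*(-20) - 20*(-20)) = 116286/37 + (547 + 500 + 440 + 400) = 116286/37 + 1887 = 186105/37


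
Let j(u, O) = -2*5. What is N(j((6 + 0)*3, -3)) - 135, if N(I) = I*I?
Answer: -35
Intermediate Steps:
j(u, O) = -10
N(I) = I²
N(j((6 + 0)*3, -3)) - 135 = (-10)² - 135 = 100 - 135 = -35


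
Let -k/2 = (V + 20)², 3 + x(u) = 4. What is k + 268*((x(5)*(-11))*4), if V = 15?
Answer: -14242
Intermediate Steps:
x(u) = 1 (x(u) = -3 + 4 = 1)
k = -2450 (k = -2*(15 + 20)² = -2*35² = -2*1225 = -2450)
k + 268*((x(5)*(-11))*4) = -2450 + 268*((1*(-11))*4) = -2450 + 268*(-11*4) = -2450 + 268*(-44) = -2450 - 11792 = -14242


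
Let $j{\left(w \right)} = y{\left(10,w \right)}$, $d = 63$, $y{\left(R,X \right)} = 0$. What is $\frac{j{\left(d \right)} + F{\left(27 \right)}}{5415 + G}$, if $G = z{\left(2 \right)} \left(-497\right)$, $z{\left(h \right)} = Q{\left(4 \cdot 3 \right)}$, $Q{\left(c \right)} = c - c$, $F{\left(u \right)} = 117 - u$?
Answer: $\frac{6}{361} \approx 0.01662$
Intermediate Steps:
$Q{\left(c \right)} = 0$
$z{\left(h \right)} = 0$
$j{\left(w \right)} = 0$
$G = 0$ ($G = 0 \left(-497\right) = 0$)
$\frac{j{\left(d \right)} + F{\left(27 \right)}}{5415 + G} = \frac{0 + \left(117 - 27\right)}{5415 + 0} = \frac{0 + \left(117 - 27\right)}{5415} = \left(0 + 90\right) \frac{1}{5415} = 90 \cdot \frac{1}{5415} = \frac{6}{361}$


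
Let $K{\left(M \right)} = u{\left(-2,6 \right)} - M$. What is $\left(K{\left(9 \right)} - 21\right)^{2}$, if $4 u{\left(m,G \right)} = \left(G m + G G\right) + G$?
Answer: $\frac{2025}{4} \approx 506.25$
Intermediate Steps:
$u{\left(m,G \right)} = \frac{G}{4} + \frac{G^{2}}{4} + \frac{G m}{4}$ ($u{\left(m,G \right)} = \frac{\left(G m + G G\right) + G}{4} = \frac{\left(G m + G^{2}\right) + G}{4} = \frac{\left(G^{2} + G m\right) + G}{4} = \frac{G + G^{2} + G m}{4} = \frac{G}{4} + \frac{G^{2}}{4} + \frac{G m}{4}$)
$K{\left(M \right)} = \frac{15}{2} - M$ ($K{\left(M \right)} = \frac{1}{4} \cdot 6 \left(1 + 6 - 2\right) - M = \frac{1}{4} \cdot 6 \cdot 5 - M = \frac{15}{2} - M$)
$\left(K{\left(9 \right)} - 21\right)^{2} = \left(\left(\frac{15}{2} - 9\right) - 21\right)^{2} = \left(- \frac{3}{2} - 21\right)^{2} = \left(- \frac{45}{2}\right)^{2} = \frac{2025}{4}$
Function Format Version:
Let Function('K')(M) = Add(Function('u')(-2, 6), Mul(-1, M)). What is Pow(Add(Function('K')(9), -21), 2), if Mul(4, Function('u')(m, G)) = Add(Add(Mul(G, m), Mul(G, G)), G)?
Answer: Rational(2025, 4) ≈ 506.25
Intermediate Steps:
Function('u')(m, G) = Add(Mul(Rational(1, 4), G), Mul(Rational(1, 4), Pow(G, 2)), Mul(Rational(1, 4), G, m)) (Function('u')(m, G) = Mul(Rational(1, 4), Add(Add(Mul(G, m), Mul(G, G)), G)) = Mul(Rational(1, 4), Add(Add(Mul(G, m), Pow(G, 2)), G)) = Mul(Rational(1, 4), Add(Add(Pow(G, 2), Mul(G, m)), G)) = Mul(Rational(1, 4), Add(G, Pow(G, 2), Mul(G, m))) = Add(Mul(Rational(1, 4), G), Mul(Rational(1, 4), Pow(G, 2)), Mul(Rational(1, 4), G, m)))
Function('K')(M) = Add(Rational(15, 2), Mul(-1, M)) (Function('K')(M) = Add(Mul(Rational(1, 4), 6, Add(1, 6, -2)), Mul(-1, M)) = Add(Mul(Rational(1, 4), 6, 5), Mul(-1, M)) = Add(Rational(15, 2), Mul(-1, M)))
Pow(Add(Function('K')(9), -21), 2) = Pow(Add(Add(Rational(15, 2), Mul(-1, 9)), -21), 2) = Pow(Add(Add(Rational(15, 2), -9), -21), 2) = Pow(Add(Rational(-3, 2), -21), 2) = Pow(Rational(-45, 2), 2) = Rational(2025, 4)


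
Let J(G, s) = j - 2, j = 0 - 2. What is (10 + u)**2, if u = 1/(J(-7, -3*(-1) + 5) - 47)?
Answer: 259081/2601 ≈ 99.608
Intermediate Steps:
j = -2
J(G, s) = -4 (J(G, s) = -2 - 2 = -4)
u = -1/51 (u = 1/(-4 - 47) = 1/(-51) = -1/51 ≈ -0.019608)
(10 + u)**2 = (10 - 1/51)**2 = (509/51)**2 = 259081/2601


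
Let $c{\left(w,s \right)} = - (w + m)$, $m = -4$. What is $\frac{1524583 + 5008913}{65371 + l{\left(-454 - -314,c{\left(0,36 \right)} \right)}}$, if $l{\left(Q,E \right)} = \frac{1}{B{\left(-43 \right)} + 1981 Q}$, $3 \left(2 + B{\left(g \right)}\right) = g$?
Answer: $\frac{1359079870806}{13598295649} \approx 99.945$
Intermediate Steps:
$B{\left(g \right)} = -2 + \frac{g}{3}$
$c{\left(w,s \right)} = 4 - w$ ($c{\left(w,s \right)} = - (w - 4) = - (-4 + w) = 4 - w$)
$l{\left(Q,E \right)} = \frac{1}{- \frac{49}{3} + 1981 Q}$ ($l{\left(Q,E \right)} = \frac{1}{\left(-2 + \frac{1}{3} \left(-43\right)\right) + 1981 Q} = \frac{1}{\left(-2 - \frac{43}{3}\right) + 1981 Q} = \frac{1}{- \frac{49}{3} + 1981 Q}$)
$\frac{1524583 + 5008913}{65371 + l{\left(-454 - -314,c{\left(0,36 \right)} \right)}} = \frac{1524583 + 5008913}{65371 + \frac{3}{7 \left(-7 + 849 \left(-454 - -314\right)\right)}} = \frac{6533496}{65371 + \frac{3}{7 \left(-7 + 849 \left(-454 + 314\right)\right)}} = \frac{6533496}{65371 + \frac{3}{7 \left(-7 + 849 \left(-140\right)\right)}} = \frac{6533496}{65371 + \frac{3}{7 \left(-7 - 118860\right)}} = \frac{6533496}{65371 + \frac{3}{7 \left(-118867\right)}} = \frac{6533496}{65371 + \frac{3}{7} \left(- \frac{1}{118867}\right)} = \frac{6533496}{65371 - \frac{3}{832069}} = \frac{6533496}{\frac{54393182596}{832069}} = 6533496 \cdot \frac{832069}{54393182596} = \frac{1359079870806}{13598295649}$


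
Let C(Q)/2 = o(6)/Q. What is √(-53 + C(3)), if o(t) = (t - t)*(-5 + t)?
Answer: I*√53 ≈ 7.2801*I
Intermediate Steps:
o(t) = 0 (o(t) = 0*(-5 + t) = 0)
C(Q) = 0 (C(Q) = 2*(0/Q) = 2*0 = 0)
√(-53 + C(3)) = √(-53 + 0) = √(-53) = I*√53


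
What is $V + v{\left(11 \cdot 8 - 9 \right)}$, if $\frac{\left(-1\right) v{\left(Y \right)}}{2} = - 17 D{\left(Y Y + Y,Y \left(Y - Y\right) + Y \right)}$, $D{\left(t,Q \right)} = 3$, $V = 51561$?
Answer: $51663$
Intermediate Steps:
$v{\left(Y \right)} = 102$ ($v{\left(Y \right)} = - 2 \left(\left(-17\right) 3\right) = \left(-2\right) \left(-51\right) = 102$)
$V + v{\left(11 \cdot 8 - 9 \right)} = 51561 + 102 = 51663$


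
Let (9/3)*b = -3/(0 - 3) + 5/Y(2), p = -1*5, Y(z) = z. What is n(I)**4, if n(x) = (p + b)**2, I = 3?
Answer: 78310985281/1679616 ≈ 46624.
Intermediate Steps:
p = -5
b = 7/6 (b = (-3/(0 - 3) + 5/2)/3 = (-3/(-3) + 5*(1/2))/3 = (-3*(-1/3) + 5/2)/3 = (1 + 5/2)/3 = (1/3)*(7/2) = 7/6 ≈ 1.1667)
n(x) = 529/36 (n(x) = (-5 + 7/6)**2 = (-23/6)**2 = 529/36)
n(I)**4 = (529/36)**4 = 78310985281/1679616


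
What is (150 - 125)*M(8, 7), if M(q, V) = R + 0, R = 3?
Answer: 75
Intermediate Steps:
M(q, V) = 3 (M(q, V) = 3 + 0 = 3)
(150 - 125)*M(8, 7) = (150 - 125)*3 = 25*3 = 75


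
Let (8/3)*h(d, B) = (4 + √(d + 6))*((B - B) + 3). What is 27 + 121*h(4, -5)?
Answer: 1143/2 + 1089*√10/8 ≈ 1002.0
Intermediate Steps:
h(d, B) = 9/2 + 9*√(6 + d)/8 (h(d, B) = 3*((4 + √(d + 6))*((B - B) + 3))/8 = 3*((4 + √(6 + d))*(0 + 3))/8 = 3*((4 + √(6 + d))*3)/8 = 3*(12 + 3*√(6 + d))/8 = 9/2 + 9*√(6 + d)/8)
27 + 121*h(4, -5) = 27 + 121*(9/2 + 9*√(6 + 4)/8) = 27 + 121*(9/2 + 9*√10/8) = 27 + (1089/2 + 1089*√10/8) = 1143/2 + 1089*√10/8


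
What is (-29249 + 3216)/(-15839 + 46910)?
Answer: -26033/31071 ≈ -0.83786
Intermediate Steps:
(-29249 + 3216)/(-15839 + 46910) = -26033/31071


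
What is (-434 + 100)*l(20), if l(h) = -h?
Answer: 6680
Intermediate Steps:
(-434 + 100)*l(20) = (-434 + 100)*(-1*20) = -334*(-20) = 6680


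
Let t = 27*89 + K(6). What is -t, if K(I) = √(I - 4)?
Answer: -2403 - √2 ≈ -2404.4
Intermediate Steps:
K(I) = √(-4 + I)
t = 2403 + √2 (t = 27*89 + √(-4 + 6) = 2403 + √2 ≈ 2404.4)
-t = -(2403 + √2) = -2403 - √2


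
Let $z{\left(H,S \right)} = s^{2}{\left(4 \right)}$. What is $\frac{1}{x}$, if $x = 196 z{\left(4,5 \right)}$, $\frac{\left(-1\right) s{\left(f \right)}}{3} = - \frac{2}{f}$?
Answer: $\frac{1}{441} \approx 0.0022676$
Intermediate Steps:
$s{\left(f \right)} = \frac{6}{f}$ ($s{\left(f \right)} = - 3 \left(- \frac{2}{f}\right) = \frac{6}{f}$)
$z{\left(H,S \right)} = \frac{9}{4}$ ($z{\left(H,S \right)} = \left(\frac{6}{4}\right)^{2} = \left(6 \cdot \frac{1}{4}\right)^{2} = \left(\frac{3}{2}\right)^{2} = \frac{9}{4}$)
$x = 441$ ($x = 196 \cdot \frac{9}{4} = 441$)
$\frac{1}{x} = \frac{1}{441}$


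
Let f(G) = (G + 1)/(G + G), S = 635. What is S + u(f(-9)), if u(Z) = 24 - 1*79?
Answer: 580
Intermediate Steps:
f(G) = (1 + G)/(2*G) (f(G) = (1 + G)/((2*G)) = (1 + G)*(1/(2*G)) = (1 + G)/(2*G))
u(Z) = -55 (u(Z) = 24 - 79 = -55)
S + u(f(-9)) = 635 - 55 = 580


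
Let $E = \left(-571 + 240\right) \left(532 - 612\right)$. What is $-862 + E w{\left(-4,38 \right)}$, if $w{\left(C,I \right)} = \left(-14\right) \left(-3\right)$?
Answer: $1111298$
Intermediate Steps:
$w{\left(C,I \right)} = 42$
$E = 26480$ ($E = \left(-331\right) \left(-80\right) = 26480$)
$-862 + E w{\left(-4,38 \right)} = -862 + 26480 \cdot 42 = -862 + 1112160 = 1111298$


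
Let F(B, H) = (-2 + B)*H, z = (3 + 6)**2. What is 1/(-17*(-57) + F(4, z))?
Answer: 1/1131 ≈ 0.00088417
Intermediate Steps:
z = 81 (z = 9**2 = 81)
F(B, H) = H*(-2 + B)
1/(-17*(-57) + F(4, z)) = 1/(-17*(-57) + 81*(-2 + 4)) = 1/(969 + 81*2) = 1/(969 + 162) = 1/1131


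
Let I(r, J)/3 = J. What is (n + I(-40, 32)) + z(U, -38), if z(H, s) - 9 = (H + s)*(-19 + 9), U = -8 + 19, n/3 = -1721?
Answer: -4788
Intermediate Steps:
n = -5163 (n = 3*(-1721) = -5163)
U = 11
I(r, J) = 3*J
z(H, s) = 9 - 10*H - 10*s (z(H, s) = 9 + (H + s)*(-19 + 9) = 9 + (H + s)*(-10) = 9 + (-10*H - 10*s) = 9 - 10*H - 10*s)
(n + I(-40, 32)) + z(U, -38) = (-5163 + 3*32) + (9 - 10*11 - 10*(-38)) = (-5163 + 96) + (9 - 110 + 380) = -5067 + 279 = -4788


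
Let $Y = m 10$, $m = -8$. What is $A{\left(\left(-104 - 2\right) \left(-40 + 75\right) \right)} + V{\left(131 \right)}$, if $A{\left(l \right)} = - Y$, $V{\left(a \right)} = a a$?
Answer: $17241$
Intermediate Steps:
$Y = -80$ ($Y = \left(-8\right) 10 = -80$)
$V{\left(a \right)} = a^{2}$
$A{\left(l \right)} = 80$ ($A{\left(l \right)} = \left(-1\right) \left(-80\right) = 80$)
$A{\left(\left(-104 - 2\right) \left(-40 + 75\right) \right)} + V{\left(131 \right)} = 80 + 131^{2} = 80 + 17161 = 17241$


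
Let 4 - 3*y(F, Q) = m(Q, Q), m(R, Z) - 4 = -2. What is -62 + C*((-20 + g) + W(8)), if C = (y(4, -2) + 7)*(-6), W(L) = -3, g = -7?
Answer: 1318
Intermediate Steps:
m(R, Z) = 2 (m(R, Z) = 4 - 2 = 2)
y(F, Q) = ⅔ (y(F, Q) = 4/3 - ⅓*2 = 4/3 - ⅔ = ⅔)
C = -46 (C = (⅔ + 7)*(-6) = (23/3)*(-6) = -46)
-62 + C*((-20 + g) + W(8)) = -62 - 46*((-20 - 7) - 3) = -62 - 46*(-27 - 3) = -62 - 46*(-30) = -62 + 1380 = 1318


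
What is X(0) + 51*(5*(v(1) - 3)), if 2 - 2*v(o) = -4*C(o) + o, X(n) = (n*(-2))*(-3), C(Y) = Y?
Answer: -255/2 ≈ -127.50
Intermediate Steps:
X(n) = 6*n (X(n) = -2*n*(-3) = 6*n)
v(o) = 1 + 3*o/2 (v(o) = 1 - (-4*o + o)/2 = 1 - (-3)*o/2 = 1 + 3*o/2)
X(0) + 51*(5*(v(1) - 3)) = 6*0 + 51*(5*((1 + (3/2)*1) - 3)) = 0 + 51*(5*((1 + 3/2) - 3)) = 0 + 51*(5*(5/2 - 3)) = 0 + 51*(5*(-½)) = 0 + 51*(-5/2) = 0 - 255/2 = -255/2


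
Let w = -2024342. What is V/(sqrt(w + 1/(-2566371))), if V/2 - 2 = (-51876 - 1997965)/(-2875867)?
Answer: -15603150*I*sqrt(13332842962873447593)/14940740482615324561 ≈ -0.0038133*I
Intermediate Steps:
V = 15603150/2875867 (V = 4 + 2*((-51876 - 1997965)/(-2875867)) = 4 + 2*(-2049841*(-1/2875867)) = 4 + 2*(2049841/2875867) = 4 + 4099682/2875867 = 15603150/2875867 ≈ 5.4255)
V/(sqrt(w + 1/(-2566371))) = 15603150/(2875867*(sqrt(-2024342 + 1/(-2566371)))) = 15603150/(2875867*(sqrt(-2024342 - 1/2566371))) = 15603150/(2875867*(sqrt(-5195212602883/2566371))) = 15603150/(2875867*((I*sqrt(13332842962873447593)/2566371))) = 15603150*(-I*sqrt(13332842962873447593)/5195212602883)/2875867 = -15603150*I*sqrt(13332842962873447593)/14940740482615324561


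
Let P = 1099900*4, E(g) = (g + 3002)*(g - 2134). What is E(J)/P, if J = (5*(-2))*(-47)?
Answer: -361088/274975 ≈ -1.3132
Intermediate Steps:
J = 470 (J = -10*(-47) = 470)
E(g) = (-2134 + g)*(3002 + g) (E(g) = (3002 + g)*(-2134 + g) = (-2134 + g)*(3002 + g))
P = 4399600
E(J)/P = (-6406268 + 470**2 + 868*470)/4399600 = (-6406268 + 220900 + 407960)*(1/4399600) = -5777408*1/4399600 = -361088/274975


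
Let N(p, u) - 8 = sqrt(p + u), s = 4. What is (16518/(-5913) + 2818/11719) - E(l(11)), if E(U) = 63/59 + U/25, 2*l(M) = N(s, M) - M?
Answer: -242633878177/68139539550 - sqrt(15)/50 ≈ -3.6383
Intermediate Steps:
N(p, u) = 8 + sqrt(p + u)
l(M) = 4 + sqrt(4 + M)/2 - M/2 (l(M) = ((8 + sqrt(4 + M)) - M)/2 = (8 + sqrt(4 + M) - M)/2 = 4 + sqrt(4 + M)/2 - M/2)
E(U) = 63/59 + U/25 (E(U) = 63*(1/59) + U*(1/25) = 63/59 + U/25)
(16518/(-5913) + 2818/11719) - E(l(11)) = (16518/(-5913) + 2818/11719) - (63/59 + (4 + sqrt(4 + 11)/2 - 1/2*11)/25) = (16518*(-1/5913) + 2818*(1/11719)) - (63/59 + (4 + sqrt(15)/2 - 11/2)/25) = (-5506/1971 + 2818/11719) - (63/59 + (-3/2 + sqrt(15)/2)/25) = -58970536/23098149 - (63/59 + (-3/50 + sqrt(15)/50)) = -58970536/23098149 - (2973/2950 + sqrt(15)/50) = -58970536/23098149 + (-2973/2950 - sqrt(15)/50) = -242633878177/68139539550 - sqrt(15)/50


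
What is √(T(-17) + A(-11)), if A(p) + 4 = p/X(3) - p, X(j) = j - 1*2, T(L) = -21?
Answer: 5*I ≈ 5.0*I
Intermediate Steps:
X(j) = -2 + j (X(j) = j - 2 = -2 + j)
A(p) = -4 (A(p) = -4 + (p/(-2 + 3) - p) = -4 + (p/1 - p) = -4 + (p*1 - p) = -4 + (p - p) = -4 + 0 = -4)
√(T(-17) + A(-11)) = √(-21 - 4) = √(-25) = 5*I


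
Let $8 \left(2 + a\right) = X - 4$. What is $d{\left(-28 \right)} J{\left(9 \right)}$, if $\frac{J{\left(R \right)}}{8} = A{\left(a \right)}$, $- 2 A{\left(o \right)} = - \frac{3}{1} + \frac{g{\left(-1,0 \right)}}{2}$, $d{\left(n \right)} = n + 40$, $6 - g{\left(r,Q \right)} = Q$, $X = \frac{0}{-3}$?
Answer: $0$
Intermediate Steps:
$X = 0$ ($X = 0 \left(- \frac{1}{3}\right) = 0$)
$g{\left(r,Q \right)} = 6 - Q$
$a = - \frac{5}{2}$ ($a = -2 + \frac{0 - 4}{8} = -2 + \frac{1}{8} \left(-4\right) = -2 - \frac{1}{2} = - \frac{5}{2} \approx -2.5$)
$d{\left(n \right)} = 40 + n$
$A{\left(o \right)} = 0$ ($A{\left(o \right)} = - \frac{- \frac{3}{1} + \frac{6 - 0}{2}}{2} = - \frac{\left(-3\right) 1 + \left(6 + 0\right) \frac{1}{2}}{2} = - \frac{-3 + 6 \cdot \frac{1}{2}}{2} = - \frac{-3 + 3}{2} = \left(- \frac{1}{2}\right) 0 = 0$)
$J{\left(R \right)} = 0$ ($J{\left(R \right)} = 8 \cdot 0 = 0$)
$d{\left(-28 \right)} J{\left(9 \right)} = \left(40 - 28\right) 0 = 12 \cdot 0 = 0$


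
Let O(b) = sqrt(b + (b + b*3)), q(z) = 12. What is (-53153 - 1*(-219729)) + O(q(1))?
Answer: 166576 + 2*sqrt(15) ≈ 1.6658e+5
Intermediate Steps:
O(b) = sqrt(5)*sqrt(b) (O(b) = sqrt(b + (b + 3*b)) = sqrt(b + 4*b) = sqrt(5*b) = sqrt(5)*sqrt(b))
(-53153 - 1*(-219729)) + O(q(1)) = (-53153 - 1*(-219729)) + sqrt(5)*sqrt(12) = (-53153 + 219729) + sqrt(5)*(2*sqrt(3)) = 166576 + 2*sqrt(15)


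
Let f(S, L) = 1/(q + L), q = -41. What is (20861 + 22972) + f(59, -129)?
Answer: 7451609/170 ≈ 43833.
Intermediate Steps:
f(S, L) = 1/(-41 + L)
(20861 + 22972) + f(59, -129) = (20861 + 22972) + 1/(-41 - 129) = 43833 + 1/(-170) = 43833 - 1/170 = 7451609/170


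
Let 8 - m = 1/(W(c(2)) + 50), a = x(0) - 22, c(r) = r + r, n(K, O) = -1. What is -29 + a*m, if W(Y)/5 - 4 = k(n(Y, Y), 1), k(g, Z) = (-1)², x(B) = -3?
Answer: -686/3 ≈ -228.67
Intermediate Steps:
c(r) = 2*r
k(g, Z) = 1
W(Y) = 25 (W(Y) = 20 + 5*1 = 20 + 5 = 25)
a = -25 (a = -3 - 22 = -25)
m = 599/75 (m = 8 - 1/(25 + 50) = 8 - 1/75 = 599/75 ≈ 7.9867)
-29 + a*m = -29 - 25*599/75 = -29 - 599/3 = -686/3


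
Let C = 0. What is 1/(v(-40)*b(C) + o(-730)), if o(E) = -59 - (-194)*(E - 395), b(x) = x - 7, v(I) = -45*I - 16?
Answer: -1/230797 ≈ -4.3328e-6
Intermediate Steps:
v(I) = -16 - 45*I
b(x) = -7 + x
o(E) = -76689 + 194*E (o(E) = -59 - (-194)*(-395 + E) = -59 - (76630 - 194*E) = -59 + (-76630 + 194*E) = -76689 + 194*E)
1/(v(-40)*b(C) + o(-730)) = 1/((-16 - 45*(-40))*(-7 + 0) + (-76689 + 194*(-730))) = 1/((-16 + 1800)*(-7) + (-76689 - 141620)) = 1/(1784*(-7) - 218309) = 1/(-12488 - 218309) = 1/(-230797) = -1/230797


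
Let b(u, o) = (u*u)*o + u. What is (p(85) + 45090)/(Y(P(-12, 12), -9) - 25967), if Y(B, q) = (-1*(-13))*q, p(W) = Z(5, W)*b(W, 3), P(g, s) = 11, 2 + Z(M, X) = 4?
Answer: -44305/13042 ≈ -3.3971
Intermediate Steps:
Z(M, X) = 2 (Z(M, X) = -2 + 4 = 2)
b(u, o) = u + o*u² (b(u, o) = u²*o + u = o*u² + u = u + o*u²)
p(W) = 2*W*(1 + 3*W) (p(W) = 2*(W*(1 + 3*W)) = 2*W*(1 + 3*W))
Y(B, q) = 13*q
(p(85) + 45090)/(Y(P(-12, 12), -9) - 25967) = (2*85*(1 + 3*85) + 45090)/(13*(-9) - 25967) = (2*85*(1 + 255) + 45090)/(-117 - 25967) = (2*85*256 + 45090)/(-26084) = (43520 + 45090)*(-1/26084) = 88610*(-1/26084) = -44305/13042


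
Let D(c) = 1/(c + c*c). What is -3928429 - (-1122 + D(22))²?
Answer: -1328137735805/256036 ≈ -5.1873e+6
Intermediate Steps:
D(c) = 1/(c + c²)
-3928429 - (-1122 + D(22))² = -3928429 - (-1122 + 1/(22*(1 + 22)))² = -3928429 - (-1122 + (1/22)/23)² = -3928429 - (-1122 + (1/22)*(1/23))² = -3928429 - (-1122 + 1/506)² = -3928429 - (-567731/506)² = -3928429 - 1*322318488361/256036 = -3928429 - 322318488361/256036 = -1328137735805/256036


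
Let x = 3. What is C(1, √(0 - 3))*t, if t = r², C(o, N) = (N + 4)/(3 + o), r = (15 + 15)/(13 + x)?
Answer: 225/64 + 225*I*√3/256 ≈ 3.5156 + 1.5223*I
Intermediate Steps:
r = 15/8 (r = (15 + 15)/(13 + 3) = 30/16 = 30*(1/16) = 15/8 ≈ 1.8750)
C(o, N) = (4 + N)/(3 + o)
t = 225/64 (t = (15/8)² = 225/64 ≈ 3.5156)
C(1, √(0 - 3))*t = ((4 + √(0 - 3))/(3 + 1))*(225/64) = ((4 + √(-3))/4)*(225/64) = ((4 + I*√3)/4)*(225/64) = (1 + I*√3/4)*(225/64) = 225/64 + 225*I*√3/256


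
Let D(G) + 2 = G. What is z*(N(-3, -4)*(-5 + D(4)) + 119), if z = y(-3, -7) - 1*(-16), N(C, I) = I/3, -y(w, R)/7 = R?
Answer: 7995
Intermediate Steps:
y(w, R) = -7*R
D(G) = -2 + G
N(C, I) = I/3 (N(C, I) = I*(1/3) = I/3)
z = 65 (z = -7*(-7) - 1*(-16) = 49 + 16 = 65)
z*(N(-3, -4)*(-5 + D(4)) + 119) = 65*(((1/3)*(-4))*(-5 + (-2 + 4)) + 119) = 65*(-4*(-5 + 2)/3 + 119) = 65*(-4/3*(-3) + 119) = 65*(4 + 119) = 65*123 = 7995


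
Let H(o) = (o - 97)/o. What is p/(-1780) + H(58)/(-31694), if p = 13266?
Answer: -468965031/62924780 ≈ -7.4528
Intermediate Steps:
H(o) = (-97 + o)/o
p/(-1780) + H(58)/(-31694) = 13266/(-1780) + ((-97 + 58)/58)/(-31694) = 13266*(-1/1780) + ((1/58)*(-39))*(-1/31694) = -6633/890 - 39/58*(-1/31694) = -6633/890 + 3/141404 = -468965031/62924780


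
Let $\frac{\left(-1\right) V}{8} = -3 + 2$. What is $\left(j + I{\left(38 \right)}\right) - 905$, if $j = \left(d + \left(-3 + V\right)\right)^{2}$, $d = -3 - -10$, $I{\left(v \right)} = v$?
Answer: $-723$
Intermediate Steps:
$V = 8$ ($V = - 8 \left(-3 + 2\right) = \left(-8\right) \left(-1\right) = 8$)
$d = 7$ ($d = -3 + 10 = 7$)
$j = 144$ ($j = \left(7 + \left(-3 + 8\right)\right)^{2} = \left(7 + 5\right)^{2} = 12^{2} = 144$)
$\left(j + I{\left(38 \right)}\right) - 905 = \left(144 + 38\right) - 905 = 182 - 905 = -723$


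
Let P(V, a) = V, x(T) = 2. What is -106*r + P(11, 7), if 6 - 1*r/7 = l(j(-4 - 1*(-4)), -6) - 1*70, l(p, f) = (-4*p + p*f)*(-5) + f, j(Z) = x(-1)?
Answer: 13367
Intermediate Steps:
j(Z) = 2
l(p, f) = f + 20*p - 5*f*p (l(p, f) = (-4*p + f*p)*(-5) + f = (20*p - 5*f*p) + f = f + 20*p - 5*f*p)
r = -126 (r = 42 - 7*((-6 + 20*2 - 5*(-6)*2) - 1*70) = 42 - 7*((-6 + 40 + 60) - 70) = 42 - 7*(94 - 70) = 42 - 7*24 = 42 - 168 = -126)
-106*r + P(11, 7) = -106*(-126) + 11 = 13356 + 11 = 13367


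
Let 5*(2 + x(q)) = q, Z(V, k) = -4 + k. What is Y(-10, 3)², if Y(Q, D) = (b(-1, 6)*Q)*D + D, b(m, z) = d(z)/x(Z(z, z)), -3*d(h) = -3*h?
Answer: 53361/4 ≈ 13340.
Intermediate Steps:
x(q) = -2 + q/5
d(h) = h (d(h) = -(-1)*h = h)
b(m, z) = z/(-14/5 + z/5) (b(m, z) = z/(-2 + (-4 + z)/5) = z/(-2 + (-⅘ + z/5)) = z/(-14/5 + z/5))
Y(Q, D) = D - 15*D*Q/4 (Y(Q, D) = ((5*6/(-14 + 6))*Q)*D + D = ((5*6/(-8))*Q)*D + D = ((5*6*(-⅛))*Q)*D + D = (-15*Q/4)*D + D = -15*D*Q/4 + D = D - 15*D*Q/4)
Y(-10, 3)² = ((¼)*3*(4 - 15*(-10)))² = ((¼)*3*(4 + 150))² = ((¼)*3*154)² = (231/2)² = 53361/4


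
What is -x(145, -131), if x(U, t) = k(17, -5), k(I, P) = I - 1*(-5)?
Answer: -22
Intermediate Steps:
k(I, P) = 5 + I (k(I, P) = I + 5 = 5 + I)
x(U, t) = 22 (x(U, t) = 5 + 17 = 22)
-x(145, -131) = -1*22 = -22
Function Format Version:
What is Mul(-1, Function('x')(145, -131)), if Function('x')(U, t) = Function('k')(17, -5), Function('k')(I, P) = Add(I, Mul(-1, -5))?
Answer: -22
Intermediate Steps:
Function('k')(I, P) = Add(5, I) (Function('k')(I, P) = Add(I, 5) = Add(5, I))
Function('x')(U, t) = 22 (Function('x')(U, t) = Add(5, 17) = 22)
Mul(-1, Function('x')(145, -131)) = Mul(-1, 22) = -22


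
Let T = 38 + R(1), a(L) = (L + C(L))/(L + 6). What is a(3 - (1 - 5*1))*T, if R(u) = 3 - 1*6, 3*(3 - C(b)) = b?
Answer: 805/39 ≈ 20.641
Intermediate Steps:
C(b) = 3 - b/3
R(u) = -3 (R(u) = 3 - 6 = -3)
a(L) = (3 + 2*L/3)/(6 + L) (a(L) = (L + (3 - L/3))/(L + 6) = (3 + 2*L/3)/(6 + L))
T = 35 (T = 38 - 3 = 35)
a(3 - (1 - 5*1))*T = ((9 + 2*(3 - (1 - 5*1)))/(3*(6 + (3 - (1 - 5*1)))))*35 = ((9 + 2*(3 - (1 - 5)))/(3*(6 + (3 - (1 - 5)))))*35 = ((9 + 2*(3 - 1*(-4)))/(3*(6 + (3 - 1*(-4)))))*35 = ((9 + 2*(3 + 4))/(3*(6 + (3 + 4))))*35 = ((9 + 2*7)/(3*(6 + 7)))*35 = ((1/3)*(9 + 14)/13)*35 = ((1/3)*(1/13)*23)*35 = (23/39)*35 = 805/39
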